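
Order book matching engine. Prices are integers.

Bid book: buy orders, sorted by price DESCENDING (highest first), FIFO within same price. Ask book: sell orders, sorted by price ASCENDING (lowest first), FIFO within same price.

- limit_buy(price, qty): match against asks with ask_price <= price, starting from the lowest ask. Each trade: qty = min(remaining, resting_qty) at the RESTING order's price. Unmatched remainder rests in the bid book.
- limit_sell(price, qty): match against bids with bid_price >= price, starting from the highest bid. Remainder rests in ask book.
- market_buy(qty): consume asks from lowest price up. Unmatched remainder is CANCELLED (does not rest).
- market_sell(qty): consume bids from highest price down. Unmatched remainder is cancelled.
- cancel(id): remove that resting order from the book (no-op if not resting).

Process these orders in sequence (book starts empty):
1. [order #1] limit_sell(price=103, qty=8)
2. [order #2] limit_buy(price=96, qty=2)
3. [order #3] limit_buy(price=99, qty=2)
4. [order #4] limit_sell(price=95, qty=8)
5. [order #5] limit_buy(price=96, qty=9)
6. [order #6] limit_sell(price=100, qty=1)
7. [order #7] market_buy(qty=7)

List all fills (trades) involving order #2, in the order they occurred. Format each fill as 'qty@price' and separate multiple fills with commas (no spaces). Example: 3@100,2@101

After op 1 [order #1] limit_sell(price=103, qty=8): fills=none; bids=[-] asks=[#1:8@103]
After op 2 [order #2] limit_buy(price=96, qty=2): fills=none; bids=[#2:2@96] asks=[#1:8@103]
After op 3 [order #3] limit_buy(price=99, qty=2): fills=none; bids=[#3:2@99 #2:2@96] asks=[#1:8@103]
After op 4 [order #4] limit_sell(price=95, qty=8): fills=#3x#4:2@99 #2x#4:2@96; bids=[-] asks=[#4:4@95 #1:8@103]
After op 5 [order #5] limit_buy(price=96, qty=9): fills=#5x#4:4@95; bids=[#5:5@96] asks=[#1:8@103]
After op 6 [order #6] limit_sell(price=100, qty=1): fills=none; bids=[#5:5@96] asks=[#6:1@100 #1:8@103]
After op 7 [order #7] market_buy(qty=7): fills=#7x#6:1@100 #7x#1:6@103; bids=[#5:5@96] asks=[#1:2@103]

Answer: 2@96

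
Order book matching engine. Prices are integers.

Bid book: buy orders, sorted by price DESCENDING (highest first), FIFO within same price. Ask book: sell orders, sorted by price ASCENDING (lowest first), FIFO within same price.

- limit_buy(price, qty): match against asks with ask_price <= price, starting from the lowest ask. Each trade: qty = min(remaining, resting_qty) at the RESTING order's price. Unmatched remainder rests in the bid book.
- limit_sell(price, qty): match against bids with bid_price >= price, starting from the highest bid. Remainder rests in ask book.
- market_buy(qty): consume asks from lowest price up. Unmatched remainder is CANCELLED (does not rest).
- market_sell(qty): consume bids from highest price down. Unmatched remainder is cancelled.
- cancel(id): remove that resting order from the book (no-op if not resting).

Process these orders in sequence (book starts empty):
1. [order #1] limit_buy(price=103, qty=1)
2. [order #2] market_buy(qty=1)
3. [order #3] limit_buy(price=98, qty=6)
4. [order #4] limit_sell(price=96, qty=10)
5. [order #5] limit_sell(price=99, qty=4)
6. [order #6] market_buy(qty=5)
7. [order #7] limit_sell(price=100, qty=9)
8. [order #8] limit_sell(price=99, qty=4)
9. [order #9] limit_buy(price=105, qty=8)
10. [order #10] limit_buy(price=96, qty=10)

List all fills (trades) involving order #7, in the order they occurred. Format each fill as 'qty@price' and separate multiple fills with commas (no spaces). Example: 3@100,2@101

Answer: 2@100

Derivation:
After op 1 [order #1] limit_buy(price=103, qty=1): fills=none; bids=[#1:1@103] asks=[-]
After op 2 [order #2] market_buy(qty=1): fills=none; bids=[#1:1@103] asks=[-]
After op 3 [order #3] limit_buy(price=98, qty=6): fills=none; bids=[#1:1@103 #3:6@98] asks=[-]
After op 4 [order #4] limit_sell(price=96, qty=10): fills=#1x#4:1@103 #3x#4:6@98; bids=[-] asks=[#4:3@96]
After op 5 [order #5] limit_sell(price=99, qty=4): fills=none; bids=[-] asks=[#4:3@96 #5:4@99]
After op 6 [order #6] market_buy(qty=5): fills=#6x#4:3@96 #6x#5:2@99; bids=[-] asks=[#5:2@99]
After op 7 [order #7] limit_sell(price=100, qty=9): fills=none; bids=[-] asks=[#5:2@99 #7:9@100]
After op 8 [order #8] limit_sell(price=99, qty=4): fills=none; bids=[-] asks=[#5:2@99 #8:4@99 #7:9@100]
After op 9 [order #9] limit_buy(price=105, qty=8): fills=#9x#5:2@99 #9x#8:4@99 #9x#7:2@100; bids=[-] asks=[#7:7@100]
After op 10 [order #10] limit_buy(price=96, qty=10): fills=none; bids=[#10:10@96] asks=[#7:7@100]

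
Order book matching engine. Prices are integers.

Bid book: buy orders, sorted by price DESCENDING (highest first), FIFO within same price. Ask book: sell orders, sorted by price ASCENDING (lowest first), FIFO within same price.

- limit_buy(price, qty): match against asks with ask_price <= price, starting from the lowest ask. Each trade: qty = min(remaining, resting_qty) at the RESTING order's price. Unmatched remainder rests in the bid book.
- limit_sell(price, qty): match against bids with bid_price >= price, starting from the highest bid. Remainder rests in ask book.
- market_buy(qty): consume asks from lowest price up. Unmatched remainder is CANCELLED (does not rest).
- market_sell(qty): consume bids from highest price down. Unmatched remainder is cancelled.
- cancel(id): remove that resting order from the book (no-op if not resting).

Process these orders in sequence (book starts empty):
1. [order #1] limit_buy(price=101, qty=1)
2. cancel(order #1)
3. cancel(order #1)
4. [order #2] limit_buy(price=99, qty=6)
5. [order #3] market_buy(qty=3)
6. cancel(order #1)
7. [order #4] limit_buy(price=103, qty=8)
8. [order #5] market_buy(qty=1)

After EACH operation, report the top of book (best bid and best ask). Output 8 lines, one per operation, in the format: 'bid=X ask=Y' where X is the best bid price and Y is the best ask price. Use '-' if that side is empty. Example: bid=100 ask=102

Answer: bid=101 ask=-
bid=- ask=-
bid=- ask=-
bid=99 ask=-
bid=99 ask=-
bid=99 ask=-
bid=103 ask=-
bid=103 ask=-

Derivation:
After op 1 [order #1] limit_buy(price=101, qty=1): fills=none; bids=[#1:1@101] asks=[-]
After op 2 cancel(order #1): fills=none; bids=[-] asks=[-]
After op 3 cancel(order #1): fills=none; bids=[-] asks=[-]
After op 4 [order #2] limit_buy(price=99, qty=6): fills=none; bids=[#2:6@99] asks=[-]
After op 5 [order #3] market_buy(qty=3): fills=none; bids=[#2:6@99] asks=[-]
After op 6 cancel(order #1): fills=none; bids=[#2:6@99] asks=[-]
After op 7 [order #4] limit_buy(price=103, qty=8): fills=none; bids=[#4:8@103 #2:6@99] asks=[-]
After op 8 [order #5] market_buy(qty=1): fills=none; bids=[#4:8@103 #2:6@99] asks=[-]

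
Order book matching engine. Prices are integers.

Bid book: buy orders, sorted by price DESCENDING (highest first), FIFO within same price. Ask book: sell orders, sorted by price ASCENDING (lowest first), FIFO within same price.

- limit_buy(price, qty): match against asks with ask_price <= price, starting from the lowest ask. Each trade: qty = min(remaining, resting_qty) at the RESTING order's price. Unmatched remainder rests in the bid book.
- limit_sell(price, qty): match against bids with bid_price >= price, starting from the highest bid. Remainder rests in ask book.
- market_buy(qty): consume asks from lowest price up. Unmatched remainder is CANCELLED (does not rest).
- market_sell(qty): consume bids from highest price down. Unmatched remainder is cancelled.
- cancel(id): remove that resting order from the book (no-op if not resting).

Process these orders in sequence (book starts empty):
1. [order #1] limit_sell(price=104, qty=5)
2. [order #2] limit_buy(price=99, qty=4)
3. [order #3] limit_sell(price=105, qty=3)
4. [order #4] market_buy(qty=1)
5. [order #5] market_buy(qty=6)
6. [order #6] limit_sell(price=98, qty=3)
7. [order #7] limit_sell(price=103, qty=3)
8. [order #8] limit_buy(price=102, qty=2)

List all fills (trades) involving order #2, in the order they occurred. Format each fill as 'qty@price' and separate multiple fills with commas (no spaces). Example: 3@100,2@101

After op 1 [order #1] limit_sell(price=104, qty=5): fills=none; bids=[-] asks=[#1:5@104]
After op 2 [order #2] limit_buy(price=99, qty=4): fills=none; bids=[#2:4@99] asks=[#1:5@104]
After op 3 [order #3] limit_sell(price=105, qty=3): fills=none; bids=[#2:4@99] asks=[#1:5@104 #3:3@105]
After op 4 [order #4] market_buy(qty=1): fills=#4x#1:1@104; bids=[#2:4@99] asks=[#1:4@104 #3:3@105]
After op 5 [order #5] market_buy(qty=6): fills=#5x#1:4@104 #5x#3:2@105; bids=[#2:4@99] asks=[#3:1@105]
After op 6 [order #6] limit_sell(price=98, qty=3): fills=#2x#6:3@99; bids=[#2:1@99] asks=[#3:1@105]
After op 7 [order #7] limit_sell(price=103, qty=3): fills=none; bids=[#2:1@99] asks=[#7:3@103 #3:1@105]
After op 8 [order #8] limit_buy(price=102, qty=2): fills=none; bids=[#8:2@102 #2:1@99] asks=[#7:3@103 #3:1@105]

Answer: 3@99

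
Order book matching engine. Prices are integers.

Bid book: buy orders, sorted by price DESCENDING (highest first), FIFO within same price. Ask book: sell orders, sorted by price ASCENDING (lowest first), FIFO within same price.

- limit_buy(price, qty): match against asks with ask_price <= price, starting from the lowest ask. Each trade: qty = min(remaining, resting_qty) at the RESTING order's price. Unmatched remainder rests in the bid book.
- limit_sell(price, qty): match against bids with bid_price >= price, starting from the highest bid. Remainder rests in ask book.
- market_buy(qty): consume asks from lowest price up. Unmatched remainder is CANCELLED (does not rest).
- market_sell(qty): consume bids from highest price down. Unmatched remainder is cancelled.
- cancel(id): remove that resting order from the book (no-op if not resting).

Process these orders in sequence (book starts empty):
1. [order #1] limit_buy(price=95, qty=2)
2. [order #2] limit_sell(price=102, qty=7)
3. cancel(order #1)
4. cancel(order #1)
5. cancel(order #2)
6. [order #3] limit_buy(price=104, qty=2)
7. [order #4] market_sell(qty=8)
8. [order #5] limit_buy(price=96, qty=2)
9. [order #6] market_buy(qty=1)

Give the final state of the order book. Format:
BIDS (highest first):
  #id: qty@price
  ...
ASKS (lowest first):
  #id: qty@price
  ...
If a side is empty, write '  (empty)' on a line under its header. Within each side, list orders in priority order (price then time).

Answer: BIDS (highest first):
  #5: 2@96
ASKS (lowest first):
  (empty)

Derivation:
After op 1 [order #1] limit_buy(price=95, qty=2): fills=none; bids=[#1:2@95] asks=[-]
After op 2 [order #2] limit_sell(price=102, qty=7): fills=none; bids=[#1:2@95] asks=[#2:7@102]
After op 3 cancel(order #1): fills=none; bids=[-] asks=[#2:7@102]
After op 4 cancel(order #1): fills=none; bids=[-] asks=[#2:7@102]
After op 5 cancel(order #2): fills=none; bids=[-] asks=[-]
After op 6 [order #3] limit_buy(price=104, qty=2): fills=none; bids=[#3:2@104] asks=[-]
After op 7 [order #4] market_sell(qty=8): fills=#3x#4:2@104; bids=[-] asks=[-]
After op 8 [order #5] limit_buy(price=96, qty=2): fills=none; bids=[#5:2@96] asks=[-]
After op 9 [order #6] market_buy(qty=1): fills=none; bids=[#5:2@96] asks=[-]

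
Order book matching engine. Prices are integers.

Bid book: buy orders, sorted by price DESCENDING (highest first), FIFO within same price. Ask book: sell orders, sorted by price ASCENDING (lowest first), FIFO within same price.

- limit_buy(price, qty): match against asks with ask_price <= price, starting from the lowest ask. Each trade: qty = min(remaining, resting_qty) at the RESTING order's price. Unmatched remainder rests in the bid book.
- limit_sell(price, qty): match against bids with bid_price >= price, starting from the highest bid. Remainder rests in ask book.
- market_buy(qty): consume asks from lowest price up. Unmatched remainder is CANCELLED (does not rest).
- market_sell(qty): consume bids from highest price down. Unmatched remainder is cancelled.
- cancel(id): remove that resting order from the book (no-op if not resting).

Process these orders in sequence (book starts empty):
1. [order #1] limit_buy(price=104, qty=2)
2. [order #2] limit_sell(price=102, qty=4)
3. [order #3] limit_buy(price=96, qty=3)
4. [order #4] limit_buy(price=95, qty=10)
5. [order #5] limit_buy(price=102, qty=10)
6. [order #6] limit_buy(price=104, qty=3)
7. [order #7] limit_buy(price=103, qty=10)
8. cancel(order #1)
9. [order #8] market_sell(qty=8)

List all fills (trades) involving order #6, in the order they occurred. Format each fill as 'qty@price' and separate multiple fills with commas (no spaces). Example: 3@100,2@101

After op 1 [order #1] limit_buy(price=104, qty=2): fills=none; bids=[#1:2@104] asks=[-]
After op 2 [order #2] limit_sell(price=102, qty=4): fills=#1x#2:2@104; bids=[-] asks=[#2:2@102]
After op 3 [order #3] limit_buy(price=96, qty=3): fills=none; bids=[#3:3@96] asks=[#2:2@102]
After op 4 [order #4] limit_buy(price=95, qty=10): fills=none; bids=[#3:3@96 #4:10@95] asks=[#2:2@102]
After op 5 [order #5] limit_buy(price=102, qty=10): fills=#5x#2:2@102; bids=[#5:8@102 #3:3@96 #4:10@95] asks=[-]
After op 6 [order #6] limit_buy(price=104, qty=3): fills=none; bids=[#6:3@104 #5:8@102 #3:3@96 #4:10@95] asks=[-]
After op 7 [order #7] limit_buy(price=103, qty=10): fills=none; bids=[#6:3@104 #7:10@103 #5:8@102 #3:3@96 #4:10@95] asks=[-]
After op 8 cancel(order #1): fills=none; bids=[#6:3@104 #7:10@103 #5:8@102 #3:3@96 #4:10@95] asks=[-]
After op 9 [order #8] market_sell(qty=8): fills=#6x#8:3@104 #7x#8:5@103; bids=[#7:5@103 #5:8@102 #3:3@96 #4:10@95] asks=[-]

Answer: 3@104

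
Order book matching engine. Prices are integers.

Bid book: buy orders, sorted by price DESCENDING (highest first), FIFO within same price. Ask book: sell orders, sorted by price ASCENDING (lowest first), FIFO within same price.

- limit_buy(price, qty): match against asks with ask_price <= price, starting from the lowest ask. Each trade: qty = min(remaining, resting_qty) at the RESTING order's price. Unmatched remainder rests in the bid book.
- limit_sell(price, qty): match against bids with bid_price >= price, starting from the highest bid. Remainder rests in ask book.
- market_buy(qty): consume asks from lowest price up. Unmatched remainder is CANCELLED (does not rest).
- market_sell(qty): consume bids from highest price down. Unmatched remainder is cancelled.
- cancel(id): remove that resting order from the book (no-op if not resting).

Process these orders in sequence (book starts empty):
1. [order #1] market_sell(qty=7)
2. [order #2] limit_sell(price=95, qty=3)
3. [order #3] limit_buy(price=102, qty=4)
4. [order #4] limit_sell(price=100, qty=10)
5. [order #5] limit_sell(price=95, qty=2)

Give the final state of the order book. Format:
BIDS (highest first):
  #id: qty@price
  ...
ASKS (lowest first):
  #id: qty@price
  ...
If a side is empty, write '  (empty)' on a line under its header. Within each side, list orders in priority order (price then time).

After op 1 [order #1] market_sell(qty=7): fills=none; bids=[-] asks=[-]
After op 2 [order #2] limit_sell(price=95, qty=3): fills=none; bids=[-] asks=[#2:3@95]
After op 3 [order #3] limit_buy(price=102, qty=4): fills=#3x#2:3@95; bids=[#3:1@102] asks=[-]
After op 4 [order #4] limit_sell(price=100, qty=10): fills=#3x#4:1@102; bids=[-] asks=[#4:9@100]
After op 5 [order #5] limit_sell(price=95, qty=2): fills=none; bids=[-] asks=[#5:2@95 #4:9@100]

Answer: BIDS (highest first):
  (empty)
ASKS (lowest first):
  #5: 2@95
  #4: 9@100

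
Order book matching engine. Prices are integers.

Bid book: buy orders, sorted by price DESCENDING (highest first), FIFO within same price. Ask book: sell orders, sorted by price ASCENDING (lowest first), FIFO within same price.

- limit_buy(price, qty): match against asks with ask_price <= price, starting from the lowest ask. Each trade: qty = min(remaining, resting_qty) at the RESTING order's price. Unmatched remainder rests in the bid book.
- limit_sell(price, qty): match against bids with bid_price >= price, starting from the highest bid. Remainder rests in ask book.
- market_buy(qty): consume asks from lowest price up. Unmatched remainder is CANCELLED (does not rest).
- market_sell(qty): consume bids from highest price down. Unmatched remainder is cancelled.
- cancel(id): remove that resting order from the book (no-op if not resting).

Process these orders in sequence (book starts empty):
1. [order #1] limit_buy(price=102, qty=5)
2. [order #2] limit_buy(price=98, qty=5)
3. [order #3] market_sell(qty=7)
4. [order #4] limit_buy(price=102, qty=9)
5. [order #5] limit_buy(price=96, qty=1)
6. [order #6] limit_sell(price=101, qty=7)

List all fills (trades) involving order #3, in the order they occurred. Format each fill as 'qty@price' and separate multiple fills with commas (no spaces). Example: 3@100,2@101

Answer: 5@102,2@98

Derivation:
After op 1 [order #1] limit_buy(price=102, qty=5): fills=none; bids=[#1:5@102] asks=[-]
After op 2 [order #2] limit_buy(price=98, qty=5): fills=none; bids=[#1:5@102 #2:5@98] asks=[-]
After op 3 [order #3] market_sell(qty=7): fills=#1x#3:5@102 #2x#3:2@98; bids=[#2:3@98] asks=[-]
After op 4 [order #4] limit_buy(price=102, qty=9): fills=none; bids=[#4:9@102 #2:3@98] asks=[-]
After op 5 [order #5] limit_buy(price=96, qty=1): fills=none; bids=[#4:9@102 #2:3@98 #5:1@96] asks=[-]
After op 6 [order #6] limit_sell(price=101, qty=7): fills=#4x#6:7@102; bids=[#4:2@102 #2:3@98 #5:1@96] asks=[-]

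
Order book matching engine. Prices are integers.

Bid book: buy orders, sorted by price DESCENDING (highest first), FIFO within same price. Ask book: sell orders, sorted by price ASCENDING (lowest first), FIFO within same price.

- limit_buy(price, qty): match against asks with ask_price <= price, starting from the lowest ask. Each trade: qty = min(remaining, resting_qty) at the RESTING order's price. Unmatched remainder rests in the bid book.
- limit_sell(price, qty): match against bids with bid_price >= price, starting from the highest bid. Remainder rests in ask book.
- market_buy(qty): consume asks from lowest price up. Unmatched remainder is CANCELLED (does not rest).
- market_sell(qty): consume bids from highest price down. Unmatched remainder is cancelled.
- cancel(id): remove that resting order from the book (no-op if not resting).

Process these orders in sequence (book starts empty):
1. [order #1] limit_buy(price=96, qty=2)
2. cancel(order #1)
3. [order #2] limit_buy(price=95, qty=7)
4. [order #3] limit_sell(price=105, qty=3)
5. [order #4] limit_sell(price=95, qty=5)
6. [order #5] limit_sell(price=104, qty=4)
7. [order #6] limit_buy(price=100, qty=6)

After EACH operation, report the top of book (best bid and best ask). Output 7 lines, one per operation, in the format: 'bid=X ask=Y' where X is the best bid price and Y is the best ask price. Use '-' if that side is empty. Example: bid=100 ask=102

Answer: bid=96 ask=-
bid=- ask=-
bid=95 ask=-
bid=95 ask=105
bid=95 ask=105
bid=95 ask=104
bid=100 ask=104

Derivation:
After op 1 [order #1] limit_buy(price=96, qty=2): fills=none; bids=[#1:2@96] asks=[-]
After op 2 cancel(order #1): fills=none; bids=[-] asks=[-]
After op 3 [order #2] limit_buy(price=95, qty=7): fills=none; bids=[#2:7@95] asks=[-]
After op 4 [order #3] limit_sell(price=105, qty=3): fills=none; bids=[#2:7@95] asks=[#3:3@105]
After op 5 [order #4] limit_sell(price=95, qty=5): fills=#2x#4:5@95; bids=[#2:2@95] asks=[#3:3@105]
After op 6 [order #5] limit_sell(price=104, qty=4): fills=none; bids=[#2:2@95] asks=[#5:4@104 #3:3@105]
After op 7 [order #6] limit_buy(price=100, qty=6): fills=none; bids=[#6:6@100 #2:2@95] asks=[#5:4@104 #3:3@105]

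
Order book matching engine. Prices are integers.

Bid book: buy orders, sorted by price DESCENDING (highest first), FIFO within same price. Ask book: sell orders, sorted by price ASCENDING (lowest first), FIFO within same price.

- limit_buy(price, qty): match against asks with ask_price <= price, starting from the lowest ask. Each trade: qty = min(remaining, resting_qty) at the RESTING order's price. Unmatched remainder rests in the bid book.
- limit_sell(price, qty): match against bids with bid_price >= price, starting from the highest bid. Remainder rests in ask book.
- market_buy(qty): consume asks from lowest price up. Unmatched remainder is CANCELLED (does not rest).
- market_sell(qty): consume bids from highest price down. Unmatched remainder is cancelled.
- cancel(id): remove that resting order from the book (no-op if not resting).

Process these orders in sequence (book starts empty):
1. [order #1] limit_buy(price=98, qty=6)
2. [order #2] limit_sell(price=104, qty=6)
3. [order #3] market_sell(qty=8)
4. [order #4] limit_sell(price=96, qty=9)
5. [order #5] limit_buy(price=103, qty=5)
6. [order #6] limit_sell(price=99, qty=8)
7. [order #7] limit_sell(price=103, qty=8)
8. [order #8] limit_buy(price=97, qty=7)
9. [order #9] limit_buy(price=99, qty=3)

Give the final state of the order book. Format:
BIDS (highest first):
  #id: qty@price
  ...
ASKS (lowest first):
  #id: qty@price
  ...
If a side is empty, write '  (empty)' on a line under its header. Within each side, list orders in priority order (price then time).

After op 1 [order #1] limit_buy(price=98, qty=6): fills=none; bids=[#1:6@98] asks=[-]
After op 2 [order #2] limit_sell(price=104, qty=6): fills=none; bids=[#1:6@98] asks=[#2:6@104]
After op 3 [order #3] market_sell(qty=8): fills=#1x#3:6@98; bids=[-] asks=[#2:6@104]
After op 4 [order #4] limit_sell(price=96, qty=9): fills=none; bids=[-] asks=[#4:9@96 #2:6@104]
After op 5 [order #5] limit_buy(price=103, qty=5): fills=#5x#4:5@96; bids=[-] asks=[#4:4@96 #2:6@104]
After op 6 [order #6] limit_sell(price=99, qty=8): fills=none; bids=[-] asks=[#4:4@96 #6:8@99 #2:6@104]
After op 7 [order #7] limit_sell(price=103, qty=8): fills=none; bids=[-] asks=[#4:4@96 #6:8@99 #7:8@103 #2:6@104]
After op 8 [order #8] limit_buy(price=97, qty=7): fills=#8x#4:4@96; bids=[#8:3@97] asks=[#6:8@99 #7:8@103 #2:6@104]
After op 9 [order #9] limit_buy(price=99, qty=3): fills=#9x#6:3@99; bids=[#8:3@97] asks=[#6:5@99 #7:8@103 #2:6@104]

Answer: BIDS (highest first):
  #8: 3@97
ASKS (lowest first):
  #6: 5@99
  #7: 8@103
  #2: 6@104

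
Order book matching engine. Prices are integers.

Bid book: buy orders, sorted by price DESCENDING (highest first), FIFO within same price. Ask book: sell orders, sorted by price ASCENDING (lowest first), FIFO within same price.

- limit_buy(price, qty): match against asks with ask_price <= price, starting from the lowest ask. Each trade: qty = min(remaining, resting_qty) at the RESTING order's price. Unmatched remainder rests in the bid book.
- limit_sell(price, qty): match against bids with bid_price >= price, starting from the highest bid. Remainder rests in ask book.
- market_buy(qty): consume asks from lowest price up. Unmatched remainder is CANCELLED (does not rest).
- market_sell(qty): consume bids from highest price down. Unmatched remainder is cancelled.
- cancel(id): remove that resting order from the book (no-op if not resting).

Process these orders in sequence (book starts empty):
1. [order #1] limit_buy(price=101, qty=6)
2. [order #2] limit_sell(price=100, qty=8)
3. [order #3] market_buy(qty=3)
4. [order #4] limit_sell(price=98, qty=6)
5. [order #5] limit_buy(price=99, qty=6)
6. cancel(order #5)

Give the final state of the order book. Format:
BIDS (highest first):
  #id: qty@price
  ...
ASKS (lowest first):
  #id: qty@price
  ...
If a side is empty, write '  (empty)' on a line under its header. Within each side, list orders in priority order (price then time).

Answer: BIDS (highest first):
  (empty)
ASKS (lowest first):
  (empty)

Derivation:
After op 1 [order #1] limit_buy(price=101, qty=6): fills=none; bids=[#1:6@101] asks=[-]
After op 2 [order #2] limit_sell(price=100, qty=8): fills=#1x#2:6@101; bids=[-] asks=[#2:2@100]
After op 3 [order #3] market_buy(qty=3): fills=#3x#2:2@100; bids=[-] asks=[-]
After op 4 [order #4] limit_sell(price=98, qty=6): fills=none; bids=[-] asks=[#4:6@98]
After op 5 [order #5] limit_buy(price=99, qty=6): fills=#5x#4:6@98; bids=[-] asks=[-]
After op 6 cancel(order #5): fills=none; bids=[-] asks=[-]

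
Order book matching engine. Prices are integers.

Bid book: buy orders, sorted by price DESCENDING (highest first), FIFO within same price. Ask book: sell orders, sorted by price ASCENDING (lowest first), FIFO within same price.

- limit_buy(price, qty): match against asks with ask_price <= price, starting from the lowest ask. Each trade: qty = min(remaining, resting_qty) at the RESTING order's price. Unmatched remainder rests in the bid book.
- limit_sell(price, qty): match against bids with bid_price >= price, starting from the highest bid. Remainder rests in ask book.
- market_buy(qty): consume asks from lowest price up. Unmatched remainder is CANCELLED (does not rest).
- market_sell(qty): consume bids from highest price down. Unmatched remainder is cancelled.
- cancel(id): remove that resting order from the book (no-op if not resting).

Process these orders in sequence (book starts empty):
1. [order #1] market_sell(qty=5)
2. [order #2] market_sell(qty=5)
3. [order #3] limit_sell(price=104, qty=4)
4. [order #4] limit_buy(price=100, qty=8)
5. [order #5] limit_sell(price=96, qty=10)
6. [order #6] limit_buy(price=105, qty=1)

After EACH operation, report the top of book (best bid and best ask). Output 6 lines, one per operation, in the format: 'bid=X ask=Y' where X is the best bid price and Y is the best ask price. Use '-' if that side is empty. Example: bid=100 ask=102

After op 1 [order #1] market_sell(qty=5): fills=none; bids=[-] asks=[-]
After op 2 [order #2] market_sell(qty=5): fills=none; bids=[-] asks=[-]
After op 3 [order #3] limit_sell(price=104, qty=4): fills=none; bids=[-] asks=[#3:4@104]
After op 4 [order #4] limit_buy(price=100, qty=8): fills=none; bids=[#4:8@100] asks=[#3:4@104]
After op 5 [order #5] limit_sell(price=96, qty=10): fills=#4x#5:8@100; bids=[-] asks=[#5:2@96 #3:4@104]
After op 6 [order #6] limit_buy(price=105, qty=1): fills=#6x#5:1@96; bids=[-] asks=[#5:1@96 #3:4@104]

Answer: bid=- ask=-
bid=- ask=-
bid=- ask=104
bid=100 ask=104
bid=- ask=96
bid=- ask=96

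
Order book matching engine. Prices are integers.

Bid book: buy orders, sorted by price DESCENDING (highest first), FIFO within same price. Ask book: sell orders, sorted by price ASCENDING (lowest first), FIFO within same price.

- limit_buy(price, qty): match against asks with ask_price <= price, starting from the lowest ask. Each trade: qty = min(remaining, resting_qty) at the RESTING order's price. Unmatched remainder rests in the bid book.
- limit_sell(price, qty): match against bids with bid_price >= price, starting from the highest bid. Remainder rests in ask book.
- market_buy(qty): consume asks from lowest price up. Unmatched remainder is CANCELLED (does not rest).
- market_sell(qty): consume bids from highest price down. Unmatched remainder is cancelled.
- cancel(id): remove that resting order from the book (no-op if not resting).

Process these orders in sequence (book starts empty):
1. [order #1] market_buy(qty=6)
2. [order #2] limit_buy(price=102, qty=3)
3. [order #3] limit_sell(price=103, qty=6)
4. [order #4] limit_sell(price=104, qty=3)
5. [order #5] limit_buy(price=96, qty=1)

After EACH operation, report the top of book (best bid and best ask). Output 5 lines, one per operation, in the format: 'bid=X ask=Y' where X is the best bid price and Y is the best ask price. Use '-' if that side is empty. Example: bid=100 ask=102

After op 1 [order #1] market_buy(qty=6): fills=none; bids=[-] asks=[-]
After op 2 [order #2] limit_buy(price=102, qty=3): fills=none; bids=[#2:3@102] asks=[-]
After op 3 [order #3] limit_sell(price=103, qty=6): fills=none; bids=[#2:3@102] asks=[#3:6@103]
After op 4 [order #4] limit_sell(price=104, qty=3): fills=none; bids=[#2:3@102] asks=[#3:6@103 #4:3@104]
After op 5 [order #5] limit_buy(price=96, qty=1): fills=none; bids=[#2:3@102 #5:1@96] asks=[#3:6@103 #4:3@104]

Answer: bid=- ask=-
bid=102 ask=-
bid=102 ask=103
bid=102 ask=103
bid=102 ask=103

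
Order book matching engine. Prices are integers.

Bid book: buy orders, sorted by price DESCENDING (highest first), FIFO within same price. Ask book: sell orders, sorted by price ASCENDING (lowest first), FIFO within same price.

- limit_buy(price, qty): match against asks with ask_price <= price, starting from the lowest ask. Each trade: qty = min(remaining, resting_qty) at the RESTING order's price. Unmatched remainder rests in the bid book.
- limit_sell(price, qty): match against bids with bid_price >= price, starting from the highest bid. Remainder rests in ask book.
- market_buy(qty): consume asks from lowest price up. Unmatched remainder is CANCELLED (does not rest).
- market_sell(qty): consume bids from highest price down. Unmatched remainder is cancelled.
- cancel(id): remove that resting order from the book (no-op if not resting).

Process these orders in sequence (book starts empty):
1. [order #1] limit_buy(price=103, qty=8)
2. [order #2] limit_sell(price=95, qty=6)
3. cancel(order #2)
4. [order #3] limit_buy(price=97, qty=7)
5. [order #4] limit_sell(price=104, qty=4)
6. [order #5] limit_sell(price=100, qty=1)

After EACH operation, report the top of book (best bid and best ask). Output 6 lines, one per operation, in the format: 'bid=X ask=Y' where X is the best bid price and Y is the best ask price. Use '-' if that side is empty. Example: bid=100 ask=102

Answer: bid=103 ask=-
bid=103 ask=-
bid=103 ask=-
bid=103 ask=-
bid=103 ask=104
bid=103 ask=104

Derivation:
After op 1 [order #1] limit_buy(price=103, qty=8): fills=none; bids=[#1:8@103] asks=[-]
After op 2 [order #2] limit_sell(price=95, qty=6): fills=#1x#2:6@103; bids=[#1:2@103] asks=[-]
After op 3 cancel(order #2): fills=none; bids=[#1:2@103] asks=[-]
After op 4 [order #3] limit_buy(price=97, qty=7): fills=none; bids=[#1:2@103 #3:7@97] asks=[-]
After op 5 [order #4] limit_sell(price=104, qty=4): fills=none; bids=[#1:2@103 #3:7@97] asks=[#4:4@104]
After op 6 [order #5] limit_sell(price=100, qty=1): fills=#1x#5:1@103; bids=[#1:1@103 #3:7@97] asks=[#4:4@104]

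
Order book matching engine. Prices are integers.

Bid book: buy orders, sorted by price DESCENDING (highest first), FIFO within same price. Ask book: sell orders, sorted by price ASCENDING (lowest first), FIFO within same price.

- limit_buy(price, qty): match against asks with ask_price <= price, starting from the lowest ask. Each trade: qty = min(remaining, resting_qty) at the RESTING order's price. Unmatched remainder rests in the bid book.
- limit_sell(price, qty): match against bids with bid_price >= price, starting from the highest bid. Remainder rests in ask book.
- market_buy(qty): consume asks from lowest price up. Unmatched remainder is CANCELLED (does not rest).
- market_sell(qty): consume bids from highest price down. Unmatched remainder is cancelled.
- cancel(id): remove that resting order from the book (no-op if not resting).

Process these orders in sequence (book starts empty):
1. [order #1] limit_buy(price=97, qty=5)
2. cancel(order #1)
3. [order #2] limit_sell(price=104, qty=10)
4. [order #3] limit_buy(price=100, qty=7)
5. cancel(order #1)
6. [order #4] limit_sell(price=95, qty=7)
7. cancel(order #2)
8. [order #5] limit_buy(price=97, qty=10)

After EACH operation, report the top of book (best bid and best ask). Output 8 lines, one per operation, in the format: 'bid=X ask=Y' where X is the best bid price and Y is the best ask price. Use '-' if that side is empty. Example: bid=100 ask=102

Answer: bid=97 ask=-
bid=- ask=-
bid=- ask=104
bid=100 ask=104
bid=100 ask=104
bid=- ask=104
bid=- ask=-
bid=97 ask=-

Derivation:
After op 1 [order #1] limit_buy(price=97, qty=5): fills=none; bids=[#1:5@97] asks=[-]
After op 2 cancel(order #1): fills=none; bids=[-] asks=[-]
After op 3 [order #2] limit_sell(price=104, qty=10): fills=none; bids=[-] asks=[#2:10@104]
After op 4 [order #3] limit_buy(price=100, qty=7): fills=none; bids=[#3:7@100] asks=[#2:10@104]
After op 5 cancel(order #1): fills=none; bids=[#3:7@100] asks=[#2:10@104]
After op 6 [order #4] limit_sell(price=95, qty=7): fills=#3x#4:7@100; bids=[-] asks=[#2:10@104]
After op 7 cancel(order #2): fills=none; bids=[-] asks=[-]
After op 8 [order #5] limit_buy(price=97, qty=10): fills=none; bids=[#5:10@97] asks=[-]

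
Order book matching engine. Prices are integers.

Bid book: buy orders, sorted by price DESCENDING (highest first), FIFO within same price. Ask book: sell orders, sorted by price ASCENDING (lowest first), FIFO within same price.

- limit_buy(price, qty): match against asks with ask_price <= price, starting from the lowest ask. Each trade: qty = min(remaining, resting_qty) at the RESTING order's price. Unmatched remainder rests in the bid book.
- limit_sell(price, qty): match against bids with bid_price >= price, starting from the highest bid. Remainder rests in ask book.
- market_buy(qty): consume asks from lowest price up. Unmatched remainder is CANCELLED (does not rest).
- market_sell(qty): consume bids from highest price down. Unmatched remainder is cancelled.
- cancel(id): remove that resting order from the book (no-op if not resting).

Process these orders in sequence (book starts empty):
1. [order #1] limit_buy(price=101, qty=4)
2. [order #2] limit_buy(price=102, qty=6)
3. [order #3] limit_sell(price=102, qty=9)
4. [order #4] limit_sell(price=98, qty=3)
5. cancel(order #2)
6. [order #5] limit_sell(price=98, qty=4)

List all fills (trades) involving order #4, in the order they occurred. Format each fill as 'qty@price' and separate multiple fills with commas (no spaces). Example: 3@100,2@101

Answer: 3@101

Derivation:
After op 1 [order #1] limit_buy(price=101, qty=4): fills=none; bids=[#1:4@101] asks=[-]
After op 2 [order #2] limit_buy(price=102, qty=6): fills=none; bids=[#2:6@102 #1:4@101] asks=[-]
After op 3 [order #3] limit_sell(price=102, qty=9): fills=#2x#3:6@102; bids=[#1:4@101] asks=[#3:3@102]
After op 4 [order #4] limit_sell(price=98, qty=3): fills=#1x#4:3@101; bids=[#1:1@101] asks=[#3:3@102]
After op 5 cancel(order #2): fills=none; bids=[#1:1@101] asks=[#3:3@102]
After op 6 [order #5] limit_sell(price=98, qty=4): fills=#1x#5:1@101; bids=[-] asks=[#5:3@98 #3:3@102]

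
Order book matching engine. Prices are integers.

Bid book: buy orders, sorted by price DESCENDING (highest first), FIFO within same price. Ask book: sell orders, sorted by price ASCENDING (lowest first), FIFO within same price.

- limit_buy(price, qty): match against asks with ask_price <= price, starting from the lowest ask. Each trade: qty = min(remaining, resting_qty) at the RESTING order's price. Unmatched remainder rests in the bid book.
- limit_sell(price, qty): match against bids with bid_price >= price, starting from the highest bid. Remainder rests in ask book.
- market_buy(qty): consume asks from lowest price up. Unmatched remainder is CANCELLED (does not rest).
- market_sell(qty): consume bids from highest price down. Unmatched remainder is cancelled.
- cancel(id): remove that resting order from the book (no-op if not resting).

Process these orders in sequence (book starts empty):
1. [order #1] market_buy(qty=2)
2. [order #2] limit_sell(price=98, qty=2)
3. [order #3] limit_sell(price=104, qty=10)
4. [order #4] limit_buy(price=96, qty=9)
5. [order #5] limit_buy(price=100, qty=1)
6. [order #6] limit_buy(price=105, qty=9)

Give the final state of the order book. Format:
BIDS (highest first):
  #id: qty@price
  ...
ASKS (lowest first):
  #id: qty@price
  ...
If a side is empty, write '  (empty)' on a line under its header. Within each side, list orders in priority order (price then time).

Answer: BIDS (highest first):
  #4: 9@96
ASKS (lowest first):
  #3: 2@104

Derivation:
After op 1 [order #1] market_buy(qty=2): fills=none; bids=[-] asks=[-]
After op 2 [order #2] limit_sell(price=98, qty=2): fills=none; bids=[-] asks=[#2:2@98]
After op 3 [order #3] limit_sell(price=104, qty=10): fills=none; bids=[-] asks=[#2:2@98 #3:10@104]
After op 4 [order #4] limit_buy(price=96, qty=9): fills=none; bids=[#4:9@96] asks=[#2:2@98 #3:10@104]
After op 5 [order #5] limit_buy(price=100, qty=1): fills=#5x#2:1@98; bids=[#4:9@96] asks=[#2:1@98 #3:10@104]
After op 6 [order #6] limit_buy(price=105, qty=9): fills=#6x#2:1@98 #6x#3:8@104; bids=[#4:9@96] asks=[#3:2@104]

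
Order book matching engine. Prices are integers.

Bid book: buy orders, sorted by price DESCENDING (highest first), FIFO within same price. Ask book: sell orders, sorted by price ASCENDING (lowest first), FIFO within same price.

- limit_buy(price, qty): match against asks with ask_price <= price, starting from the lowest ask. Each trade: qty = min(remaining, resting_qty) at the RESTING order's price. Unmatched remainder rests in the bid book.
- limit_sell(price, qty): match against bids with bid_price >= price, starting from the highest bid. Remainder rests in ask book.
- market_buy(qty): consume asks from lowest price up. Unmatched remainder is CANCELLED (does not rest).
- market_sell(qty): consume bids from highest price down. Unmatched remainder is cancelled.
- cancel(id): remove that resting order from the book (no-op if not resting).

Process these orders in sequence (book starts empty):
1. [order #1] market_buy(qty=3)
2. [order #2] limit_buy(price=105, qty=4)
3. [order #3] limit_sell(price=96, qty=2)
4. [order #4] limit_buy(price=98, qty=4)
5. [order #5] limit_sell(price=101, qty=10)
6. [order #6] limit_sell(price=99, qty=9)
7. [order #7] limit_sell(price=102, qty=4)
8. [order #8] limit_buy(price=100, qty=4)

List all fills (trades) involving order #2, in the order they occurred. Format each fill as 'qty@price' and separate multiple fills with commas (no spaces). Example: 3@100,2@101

After op 1 [order #1] market_buy(qty=3): fills=none; bids=[-] asks=[-]
After op 2 [order #2] limit_buy(price=105, qty=4): fills=none; bids=[#2:4@105] asks=[-]
After op 3 [order #3] limit_sell(price=96, qty=2): fills=#2x#3:2@105; bids=[#2:2@105] asks=[-]
After op 4 [order #4] limit_buy(price=98, qty=4): fills=none; bids=[#2:2@105 #4:4@98] asks=[-]
After op 5 [order #5] limit_sell(price=101, qty=10): fills=#2x#5:2@105; bids=[#4:4@98] asks=[#5:8@101]
After op 6 [order #6] limit_sell(price=99, qty=9): fills=none; bids=[#4:4@98] asks=[#6:9@99 #5:8@101]
After op 7 [order #7] limit_sell(price=102, qty=4): fills=none; bids=[#4:4@98] asks=[#6:9@99 #5:8@101 #7:4@102]
After op 8 [order #8] limit_buy(price=100, qty=4): fills=#8x#6:4@99; bids=[#4:4@98] asks=[#6:5@99 #5:8@101 #7:4@102]

Answer: 2@105,2@105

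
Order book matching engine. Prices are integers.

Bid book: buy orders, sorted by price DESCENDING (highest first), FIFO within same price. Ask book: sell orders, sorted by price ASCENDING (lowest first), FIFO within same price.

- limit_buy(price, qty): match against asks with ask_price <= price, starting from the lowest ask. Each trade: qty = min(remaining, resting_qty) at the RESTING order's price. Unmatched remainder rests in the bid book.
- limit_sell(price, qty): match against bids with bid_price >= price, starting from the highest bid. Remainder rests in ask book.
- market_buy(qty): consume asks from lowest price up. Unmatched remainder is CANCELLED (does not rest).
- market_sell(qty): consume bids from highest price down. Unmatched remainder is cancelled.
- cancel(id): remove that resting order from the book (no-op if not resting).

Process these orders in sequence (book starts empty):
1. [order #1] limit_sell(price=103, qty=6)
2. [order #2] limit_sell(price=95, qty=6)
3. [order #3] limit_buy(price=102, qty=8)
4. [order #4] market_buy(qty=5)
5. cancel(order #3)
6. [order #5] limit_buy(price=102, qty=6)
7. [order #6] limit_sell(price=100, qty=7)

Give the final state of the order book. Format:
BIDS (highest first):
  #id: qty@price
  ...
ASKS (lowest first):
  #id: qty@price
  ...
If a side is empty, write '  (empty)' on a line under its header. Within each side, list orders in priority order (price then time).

After op 1 [order #1] limit_sell(price=103, qty=6): fills=none; bids=[-] asks=[#1:6@103]
After op 2 [order #2] limit_sell(price=95, qty=6): fills=none; bids=[-] asks=[#2:6@95 #1:6@103]
After op 3 [order #3] limit_buy(price=102, qty=8): fills=#3x#2:6@95; bids=[#3:2@102] asks=[#1:6@103]
After op 4 [order #4] market_buy(qty=5): fills=#4x#1:5@103; bids=[#3:2@102] asks=[#1:1@103]
After op 5 cancel(order #3): fills=none; bids=[-] asks=[#1:1@103]
After op 6 [order #5] limit_buy(price=102, qty=6): fills=none; bids=[#5:6@102] asks=[#1:1@103]
After op 7 [order #6] limit_sell(price=100, qty=7): fills=#5x#6:6@102; bids=[-] asks=[#6:1@100 #1:1@103]

Answer: BIDS (highest first):
  (empty)
ASKS (lowest first):
  #6: 1@100
  #1: 1@103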